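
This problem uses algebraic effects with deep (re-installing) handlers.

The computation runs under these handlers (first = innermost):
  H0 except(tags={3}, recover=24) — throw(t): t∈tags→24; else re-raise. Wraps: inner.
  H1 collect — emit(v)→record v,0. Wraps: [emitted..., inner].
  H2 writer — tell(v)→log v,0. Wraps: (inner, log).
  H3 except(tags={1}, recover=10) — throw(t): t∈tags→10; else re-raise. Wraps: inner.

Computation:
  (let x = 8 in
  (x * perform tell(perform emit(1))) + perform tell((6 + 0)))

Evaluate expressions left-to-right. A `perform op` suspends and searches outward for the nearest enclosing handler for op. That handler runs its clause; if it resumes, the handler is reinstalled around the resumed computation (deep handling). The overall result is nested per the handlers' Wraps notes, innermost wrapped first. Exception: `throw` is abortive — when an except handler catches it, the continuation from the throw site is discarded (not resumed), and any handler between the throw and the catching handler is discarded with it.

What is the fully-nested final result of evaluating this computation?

Answer: ([1, 0], (0, 6))

Working:
emit(1) @ H1 ⇒ out+=1
tell(0) @ H2 ⇒ log+=0
tell(6) @ H2 ⇒ log+=6
H0 returns 0
H1 returns [1, 0]
H2 returns ([1, 0], (0, 6))
H3 returns ([1, 0], (0, 6))
= ([1, 0], (0, 6))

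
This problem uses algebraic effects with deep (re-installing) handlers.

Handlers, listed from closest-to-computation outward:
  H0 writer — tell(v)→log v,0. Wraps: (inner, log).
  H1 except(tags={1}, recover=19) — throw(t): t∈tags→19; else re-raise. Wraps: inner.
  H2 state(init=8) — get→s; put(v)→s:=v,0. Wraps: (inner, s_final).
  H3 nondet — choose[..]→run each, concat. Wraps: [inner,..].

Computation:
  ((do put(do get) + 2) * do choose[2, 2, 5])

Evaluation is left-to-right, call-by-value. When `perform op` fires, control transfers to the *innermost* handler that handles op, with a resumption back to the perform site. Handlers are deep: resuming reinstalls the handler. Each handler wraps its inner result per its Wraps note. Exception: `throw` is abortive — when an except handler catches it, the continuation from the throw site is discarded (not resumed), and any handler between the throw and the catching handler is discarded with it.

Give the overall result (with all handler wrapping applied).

Answer: [((4, ()), 8), ((4, ()), 8), ((10, ()), 8)]

Step-by-step:
get @ H2 ⇒ 8
put(8) @ H2 ⇒ s:=8
choose[2, 2, 5] @ H3
  branch[0] choose=2:
    H0 returns (4, ())
    H1 returns (4, ())
    H2 returns ((4, ()), 8)
    H3 returns [((4, ()), 8)]
  branch[1] choose=2:
    H0 returns (4, ())
    H1 returns (4, ())
    H2 returns ((4, ()), 8)
    H3 returns [((4, ()), 8)]
  branch[2] choose=5:
    H0 returns (10, ())
    H1 returns (10, ())
    H2 returns ((10, ()), 8)
    H3 returns [((10, ()), 8)]
= [((4, ()), 8), ((4, ()), 8), ((10, ()), 8)]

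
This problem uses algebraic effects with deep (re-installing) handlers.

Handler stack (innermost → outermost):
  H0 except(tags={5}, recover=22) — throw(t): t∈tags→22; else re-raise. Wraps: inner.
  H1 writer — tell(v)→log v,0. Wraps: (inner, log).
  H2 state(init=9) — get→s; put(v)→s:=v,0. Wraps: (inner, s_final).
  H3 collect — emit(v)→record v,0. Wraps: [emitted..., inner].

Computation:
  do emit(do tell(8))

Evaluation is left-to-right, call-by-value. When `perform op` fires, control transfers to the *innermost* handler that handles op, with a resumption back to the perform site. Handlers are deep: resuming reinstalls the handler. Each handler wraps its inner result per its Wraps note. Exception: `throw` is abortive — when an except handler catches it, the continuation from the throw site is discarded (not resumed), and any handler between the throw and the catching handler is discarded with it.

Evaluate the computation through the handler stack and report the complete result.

Answer: [0, ((0, (8)), 9)]

Evaluation trace:
tell(8) @ H1 ⇒ log+=8
emit(0) @ H3 ⇒ out+=0
H0 returns 0
H1 returns (0, (8))
H2 returns ((0, (8)), 9)
H3 returns [0, ((0, (8)), 9)]
= [0, ((0, (8)), 9)]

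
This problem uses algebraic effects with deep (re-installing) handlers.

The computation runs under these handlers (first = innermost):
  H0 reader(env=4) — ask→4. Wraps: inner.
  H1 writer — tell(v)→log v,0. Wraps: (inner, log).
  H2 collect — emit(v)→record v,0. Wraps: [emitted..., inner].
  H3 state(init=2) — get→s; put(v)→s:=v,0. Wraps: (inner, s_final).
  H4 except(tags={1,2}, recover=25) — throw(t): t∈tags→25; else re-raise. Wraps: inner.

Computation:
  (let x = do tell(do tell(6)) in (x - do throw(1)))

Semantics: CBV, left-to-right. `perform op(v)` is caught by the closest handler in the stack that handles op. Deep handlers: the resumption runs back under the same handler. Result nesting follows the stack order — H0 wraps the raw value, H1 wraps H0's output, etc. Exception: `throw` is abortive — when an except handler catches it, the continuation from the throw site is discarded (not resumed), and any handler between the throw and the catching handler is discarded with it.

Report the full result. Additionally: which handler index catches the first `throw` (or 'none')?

Answer: 25 ; first throw caught by: H4

Working:
tell(6) @ H1 ⇒ log+=6
tell(0) @ H1 ⇒ log+=0
throw(1) @ H4 caught ⇒ 25
= 25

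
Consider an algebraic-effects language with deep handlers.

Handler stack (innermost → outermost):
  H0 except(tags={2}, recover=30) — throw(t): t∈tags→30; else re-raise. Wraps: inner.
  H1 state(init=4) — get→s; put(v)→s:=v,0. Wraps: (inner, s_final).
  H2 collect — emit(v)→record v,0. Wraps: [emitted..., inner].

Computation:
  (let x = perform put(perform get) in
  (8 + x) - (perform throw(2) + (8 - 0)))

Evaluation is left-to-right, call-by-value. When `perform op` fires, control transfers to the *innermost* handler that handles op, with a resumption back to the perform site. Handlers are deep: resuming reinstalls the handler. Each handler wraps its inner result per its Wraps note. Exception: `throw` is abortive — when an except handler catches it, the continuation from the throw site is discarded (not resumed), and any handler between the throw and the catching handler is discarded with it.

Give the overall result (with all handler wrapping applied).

Working:
get @ H1 ⇒ 4
put(4) @ H1 ⇒ s:=4
throw(2) @ H0 caught ⇒ 30
H1 returns (30, 4)
H2 returns [(30, 4)]
= [(30, 4)]

Answer: [(30, 4)]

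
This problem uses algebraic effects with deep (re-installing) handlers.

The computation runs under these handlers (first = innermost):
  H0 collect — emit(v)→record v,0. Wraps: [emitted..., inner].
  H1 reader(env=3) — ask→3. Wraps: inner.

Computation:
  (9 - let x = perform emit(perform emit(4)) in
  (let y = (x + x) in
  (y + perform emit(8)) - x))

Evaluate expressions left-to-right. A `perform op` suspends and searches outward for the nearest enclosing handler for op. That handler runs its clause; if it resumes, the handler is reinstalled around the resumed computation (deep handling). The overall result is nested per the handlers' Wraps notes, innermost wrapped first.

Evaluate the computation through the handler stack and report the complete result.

Working:
emit(4) @ H0 ⇒ out+=4
emit(0) @ H0 ⇒ out+=0
emit(8) @ H0 ⇒ out+=8
H0 returns [4, 0, 8, 9]
H1 returns [4, 0, 8, 9]
= [4, 0, 8, 9]

Answer: [4, 0, 8, 9]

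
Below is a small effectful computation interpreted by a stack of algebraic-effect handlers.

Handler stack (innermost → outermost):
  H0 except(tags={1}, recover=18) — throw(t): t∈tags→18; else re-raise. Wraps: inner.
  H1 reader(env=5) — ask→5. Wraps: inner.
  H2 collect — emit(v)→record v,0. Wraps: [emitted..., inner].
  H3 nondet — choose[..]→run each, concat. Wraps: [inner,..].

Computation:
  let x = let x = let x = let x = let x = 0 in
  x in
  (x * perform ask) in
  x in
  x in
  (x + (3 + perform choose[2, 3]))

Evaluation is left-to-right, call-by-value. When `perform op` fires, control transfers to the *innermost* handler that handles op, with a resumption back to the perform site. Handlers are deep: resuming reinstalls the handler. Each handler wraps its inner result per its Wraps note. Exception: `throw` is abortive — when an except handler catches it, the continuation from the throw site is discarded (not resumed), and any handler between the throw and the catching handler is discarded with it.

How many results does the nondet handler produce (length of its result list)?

Answer: 2

Step-by-step:
ask @ H1 ⇒ 5
choose[2, 3] @ H3
  branch[0] choose=2:
    H0 returns 5
    H1 returns 5
    H2 returns [5]
    H3 returns [[5]]
  branch[1] choose=3:
    H0 returns 6
    H1 returns 6
    H2 returns [6]
    H3 returns [[6]]
= [[5], [6]]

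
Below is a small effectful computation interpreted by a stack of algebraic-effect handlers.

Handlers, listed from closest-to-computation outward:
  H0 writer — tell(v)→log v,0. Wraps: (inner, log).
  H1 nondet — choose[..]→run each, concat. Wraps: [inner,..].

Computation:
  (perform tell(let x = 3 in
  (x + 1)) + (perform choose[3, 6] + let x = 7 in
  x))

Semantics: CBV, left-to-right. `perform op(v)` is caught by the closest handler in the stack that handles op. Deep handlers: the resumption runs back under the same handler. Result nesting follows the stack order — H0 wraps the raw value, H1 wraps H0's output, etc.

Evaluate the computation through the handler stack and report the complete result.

Answer: [(10, (4)), (13, (4))]

Evaluation trace:
tell(4) @ H0 ⇒ log+=4
choose[3, 6] @ H1
  branch[0] choose=3:
    H0 returns (10, (4))
    H1 returns [(10, (4))]
  branch[1] choose=6:
    H0 returns (13, (4))
    H1 returns [(13, (4))]
= [(10, (4)), (13, (4))]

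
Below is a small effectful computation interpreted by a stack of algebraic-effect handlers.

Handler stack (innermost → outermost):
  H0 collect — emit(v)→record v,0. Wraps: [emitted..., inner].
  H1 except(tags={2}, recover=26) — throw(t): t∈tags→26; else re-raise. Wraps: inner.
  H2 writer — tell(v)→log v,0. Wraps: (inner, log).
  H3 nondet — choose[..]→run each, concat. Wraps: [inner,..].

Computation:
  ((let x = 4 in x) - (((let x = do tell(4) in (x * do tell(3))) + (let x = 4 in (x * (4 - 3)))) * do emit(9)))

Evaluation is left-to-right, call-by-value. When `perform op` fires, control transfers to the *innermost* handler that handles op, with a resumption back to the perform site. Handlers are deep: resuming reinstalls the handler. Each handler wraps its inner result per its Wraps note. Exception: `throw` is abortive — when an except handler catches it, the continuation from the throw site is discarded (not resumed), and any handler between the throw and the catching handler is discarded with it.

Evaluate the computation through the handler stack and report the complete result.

Answer: [([9, 4], (4, 3))]

Evaluation trace:
tell(4) @ H2 ⇒ log+=4
tell(3) @ H2 ⇒ log+=3
emit(9) @ H0 ⇒ out+=9
H0 returns [9, 4]
H1 returns [9, 4]
H2 returns ([9, 4], (4, 3))
H3 returns [([9, 4], (4, 3))]
= [([9, 4], (4, 3))]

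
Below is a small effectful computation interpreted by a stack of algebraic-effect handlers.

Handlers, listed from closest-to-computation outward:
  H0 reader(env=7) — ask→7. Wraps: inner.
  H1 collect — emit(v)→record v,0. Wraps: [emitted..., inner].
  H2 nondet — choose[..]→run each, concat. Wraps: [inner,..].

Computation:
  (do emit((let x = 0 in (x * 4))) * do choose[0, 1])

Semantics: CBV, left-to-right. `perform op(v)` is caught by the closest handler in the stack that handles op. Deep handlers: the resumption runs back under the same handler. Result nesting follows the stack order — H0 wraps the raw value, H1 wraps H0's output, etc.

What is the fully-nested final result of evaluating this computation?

Step-by-step:
emit(0) @ H1 ⇒ out+=0
choose[0, 1] @ H2
  branch[0] choose=0:
    H0 returns 0
    H1 returns [0, 0]
    H2 returns [[0, 0]]
  branch[1] choose=1:
    H0 returns 0
    H1 returns [0, 0]
    H2 returns [[0, 0]]
= [[0, 0], [0, 0]]

Answer: [[0, 0], [0, 0]]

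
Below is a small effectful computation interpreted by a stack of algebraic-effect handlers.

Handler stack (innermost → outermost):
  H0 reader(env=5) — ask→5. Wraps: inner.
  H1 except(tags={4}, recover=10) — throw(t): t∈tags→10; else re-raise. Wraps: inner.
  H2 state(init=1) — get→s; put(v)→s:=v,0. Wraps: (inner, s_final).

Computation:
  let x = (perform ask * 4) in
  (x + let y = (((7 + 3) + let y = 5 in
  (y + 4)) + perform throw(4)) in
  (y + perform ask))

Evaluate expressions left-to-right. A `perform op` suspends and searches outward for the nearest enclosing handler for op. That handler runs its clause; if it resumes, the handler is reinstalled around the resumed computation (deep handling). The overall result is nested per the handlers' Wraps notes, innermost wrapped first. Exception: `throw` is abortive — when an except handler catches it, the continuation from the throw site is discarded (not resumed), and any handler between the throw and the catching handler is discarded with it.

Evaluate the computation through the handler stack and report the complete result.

Step-by-step:
ask @ H0 ⇒ 5
throw(4) @ H1 caught ⇒ 10
H2 returns (10, 1)
= (10, 1)

Answer: (10, 1)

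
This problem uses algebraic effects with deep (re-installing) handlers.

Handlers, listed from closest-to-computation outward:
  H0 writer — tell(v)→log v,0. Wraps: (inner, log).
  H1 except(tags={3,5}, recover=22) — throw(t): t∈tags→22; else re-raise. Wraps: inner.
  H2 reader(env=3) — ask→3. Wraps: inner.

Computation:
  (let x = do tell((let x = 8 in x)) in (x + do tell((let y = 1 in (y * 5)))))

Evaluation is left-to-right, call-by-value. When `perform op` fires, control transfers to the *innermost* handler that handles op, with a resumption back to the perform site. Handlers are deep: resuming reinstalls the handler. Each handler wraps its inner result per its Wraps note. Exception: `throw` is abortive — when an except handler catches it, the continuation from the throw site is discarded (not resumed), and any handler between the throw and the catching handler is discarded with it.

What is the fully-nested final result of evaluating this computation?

Working:
tell(8) @ H0 ⇒ log+=8
tell(5) @ H0 ⇒ log+=5
H0 returns (0, (8, 5))
H1 returns (0, (8, 5))
H2 returns (0, (8, 5))
= (0, (8, 5))

Answer: (0, (8, 5))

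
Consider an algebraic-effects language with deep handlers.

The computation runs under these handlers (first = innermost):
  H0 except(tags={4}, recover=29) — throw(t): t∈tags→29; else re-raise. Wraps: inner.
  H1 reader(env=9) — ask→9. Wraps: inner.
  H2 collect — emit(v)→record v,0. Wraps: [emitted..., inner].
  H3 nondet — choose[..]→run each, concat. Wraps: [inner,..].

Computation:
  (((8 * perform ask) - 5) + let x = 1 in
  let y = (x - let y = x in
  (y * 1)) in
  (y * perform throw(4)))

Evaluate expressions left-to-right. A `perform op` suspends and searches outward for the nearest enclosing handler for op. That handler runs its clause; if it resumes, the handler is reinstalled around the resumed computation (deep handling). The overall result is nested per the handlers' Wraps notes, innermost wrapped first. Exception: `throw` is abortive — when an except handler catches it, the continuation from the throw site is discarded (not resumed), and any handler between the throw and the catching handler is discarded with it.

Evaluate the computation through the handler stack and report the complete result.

Evaluation trace:
ask @ H1 ⇒ 9
throw(4) @ H0 caught ⇒ 29
H1 returns 29
H2 returns [29]
H3 returns [[29]]
= [[29]]

Answer: [[29]]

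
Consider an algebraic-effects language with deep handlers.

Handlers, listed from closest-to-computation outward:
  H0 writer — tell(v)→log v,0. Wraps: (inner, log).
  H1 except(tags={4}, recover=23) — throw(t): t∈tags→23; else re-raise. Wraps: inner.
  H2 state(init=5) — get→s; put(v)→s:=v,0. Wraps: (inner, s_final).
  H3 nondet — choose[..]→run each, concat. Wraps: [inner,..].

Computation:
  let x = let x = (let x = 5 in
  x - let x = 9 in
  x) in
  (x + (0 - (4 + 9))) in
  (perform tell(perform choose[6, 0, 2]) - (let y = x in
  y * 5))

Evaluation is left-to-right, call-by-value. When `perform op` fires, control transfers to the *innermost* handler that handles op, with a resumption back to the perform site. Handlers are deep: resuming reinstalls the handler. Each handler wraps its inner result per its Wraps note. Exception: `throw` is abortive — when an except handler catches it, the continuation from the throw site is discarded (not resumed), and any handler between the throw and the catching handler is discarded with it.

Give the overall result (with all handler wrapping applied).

Answer: [((85, (6)), 5), ((85, (0)), 5), ((85, (2)), 5)]

Evaluation trace:
choose[6, 0, 2] @ H3
  branch[0] choose=6:
    tell(6) @ H0 ⇒ log+=6
    H0 returns (85, (6))
    H1 returns (85, (6))
    H2 returns ((85, (6)), 5)
    H3 returns [((85, (6)), 5)]
  branch[1] choose=0:
    tell(0) @ H0 ⇒ log+=0
    H0 returns (85, (0))
    H1 returns (85, (0))
    H2 returns ((85, (0)), 5)
    H3 returns [((85, (0)), 5)]
  branch[2] choose=2:
    tell(2) @ H0 ⇒ log+=2
    H0 returns (85, (2))
    H1 returns (85, (2))
    H2 returns ((85, (2)), 5)
    H3 returns [((85, (2)), 5)]
= [((85, (6)), 5), ((85, (0)), 5), ((85, (2)), 5)]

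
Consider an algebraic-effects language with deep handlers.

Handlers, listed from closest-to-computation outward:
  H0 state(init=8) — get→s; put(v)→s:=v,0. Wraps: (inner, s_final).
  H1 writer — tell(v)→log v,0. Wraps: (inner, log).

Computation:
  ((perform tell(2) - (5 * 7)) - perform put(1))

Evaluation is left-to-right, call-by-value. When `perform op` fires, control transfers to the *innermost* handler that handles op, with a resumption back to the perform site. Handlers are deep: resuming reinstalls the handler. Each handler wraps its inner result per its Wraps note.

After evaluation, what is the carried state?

Answer: 1

Evaluation trace:
tell(2) @ H1 ⇒ log+=2
put(1) @ H0 ⇒ s:=1
H0 returns (-35, 1)
H1 returns ((-35, 1), (2))
= ((-35, 1), (2))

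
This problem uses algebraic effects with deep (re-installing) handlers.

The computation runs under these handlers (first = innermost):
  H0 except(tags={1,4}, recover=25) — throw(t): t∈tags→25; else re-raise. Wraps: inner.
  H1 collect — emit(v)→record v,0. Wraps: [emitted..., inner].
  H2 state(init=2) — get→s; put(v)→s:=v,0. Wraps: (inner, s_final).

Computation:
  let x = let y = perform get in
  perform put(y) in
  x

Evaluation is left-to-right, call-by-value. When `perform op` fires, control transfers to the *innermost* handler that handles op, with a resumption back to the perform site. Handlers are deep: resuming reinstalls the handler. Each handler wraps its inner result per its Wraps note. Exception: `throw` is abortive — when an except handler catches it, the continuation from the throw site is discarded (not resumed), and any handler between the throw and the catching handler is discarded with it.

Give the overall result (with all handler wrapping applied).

Evaluation trace:
get @ H2 ⇒ 2
put(2) @ H2 ⇒ s:=2
H0 returns 0
H1 returns [0]
H2 returns ([0], 2)
= ([0], 2)

Answer: ([0], 2)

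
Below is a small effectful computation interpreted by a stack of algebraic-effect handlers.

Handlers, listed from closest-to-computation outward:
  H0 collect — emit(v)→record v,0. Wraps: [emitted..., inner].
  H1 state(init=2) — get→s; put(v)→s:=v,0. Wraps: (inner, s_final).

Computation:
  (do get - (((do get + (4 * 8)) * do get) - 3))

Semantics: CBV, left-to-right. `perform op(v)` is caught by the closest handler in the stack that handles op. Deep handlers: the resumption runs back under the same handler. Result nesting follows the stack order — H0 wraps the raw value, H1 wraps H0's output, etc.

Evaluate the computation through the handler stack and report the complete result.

Evaluation trace:
get @ H1 ⇒ 2
get @ H1 ⇒ 2
get @ H1 ⇒ 2
H0 returns [-63]
H1 returns ([-63], 2)
= ([-63], 2)

Answer: ([-63], 2)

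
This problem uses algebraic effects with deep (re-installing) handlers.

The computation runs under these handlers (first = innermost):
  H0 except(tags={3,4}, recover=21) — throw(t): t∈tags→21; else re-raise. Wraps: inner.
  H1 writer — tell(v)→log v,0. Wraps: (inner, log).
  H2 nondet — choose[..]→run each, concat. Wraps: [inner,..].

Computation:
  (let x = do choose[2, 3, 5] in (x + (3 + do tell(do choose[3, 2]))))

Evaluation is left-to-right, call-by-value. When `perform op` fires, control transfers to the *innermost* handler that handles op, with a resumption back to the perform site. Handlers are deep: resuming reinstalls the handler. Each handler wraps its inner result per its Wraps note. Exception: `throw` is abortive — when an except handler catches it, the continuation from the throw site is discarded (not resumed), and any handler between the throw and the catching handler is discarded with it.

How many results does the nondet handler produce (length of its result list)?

Answer: 6

Step-by-step:
choose[2, 3, 5] @ H2
  branch[0] choose=2:
    choose[3, 2] @ H2
      branch[0] choose=3:
        tell(3) @ H1 ⇒ log+=3
        H0 returns 5
        H1 returns (5, (3))
        H2 returns [(5, (3))]
      branch[1] choose=2:
        tell(2) @ H1 ⇒ log+=2
        H0 returns 5
        H1 returns (5, (2))
        H2 returns [(5, (2))]
  branch[1] choose=3:
    choose[3, 2] @ H2
      branch[0] choose=3:
        tell(3) @ H1 ⇒ log+=3
        H0 returns 6
        H1 returns (6, (3))
        H2 returns [(6, (3))]
      branch[1] choose=2:
        tell(2) @ H1 ⇒ log+=2
        H0 returns 6
        H1 returns (6, (2))
        H2 returns [(6, (2))]
  branch[2] choose=5:
    choose[3, 2] @ H2
      branch[0] choose=3:
        tell(3) @ H1 ⇒ log+=3
        H0 returns 8
        H1 returns (8, (3))
        H2 returns [(8, (3))]
      branch[1] choose=2:
        tell(2) @ H1 ⇒ log+=2
        H0 returns 8
        H1 returns (8, (2))
        H2 returns [(8, (2))]
= [(5, (3)), (5, (2)), (6, (3)), (6, (2)), (8, (3)), (8, (2))]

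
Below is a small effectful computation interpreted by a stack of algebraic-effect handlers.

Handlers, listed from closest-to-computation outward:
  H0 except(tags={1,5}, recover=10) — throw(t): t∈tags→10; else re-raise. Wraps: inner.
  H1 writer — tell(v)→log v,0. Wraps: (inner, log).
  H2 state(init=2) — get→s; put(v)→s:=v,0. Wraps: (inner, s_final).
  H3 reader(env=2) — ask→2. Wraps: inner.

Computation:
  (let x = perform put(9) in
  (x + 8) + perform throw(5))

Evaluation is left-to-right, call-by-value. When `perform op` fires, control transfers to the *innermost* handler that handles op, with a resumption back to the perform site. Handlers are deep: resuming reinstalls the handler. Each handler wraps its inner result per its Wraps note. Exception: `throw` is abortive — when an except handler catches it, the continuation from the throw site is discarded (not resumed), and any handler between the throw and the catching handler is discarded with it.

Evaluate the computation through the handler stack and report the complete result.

Answer: ((10, ()), 9)

Evaluation trace:
put(9) @ H2 ⇒ s:=9
throw(5) @ H0 caught ⇒ 10
H1 returns (10, ())
H2 returns ((10, ()), 9)
H3 returns ((10, ()), 9)
= ((10, ()), 9)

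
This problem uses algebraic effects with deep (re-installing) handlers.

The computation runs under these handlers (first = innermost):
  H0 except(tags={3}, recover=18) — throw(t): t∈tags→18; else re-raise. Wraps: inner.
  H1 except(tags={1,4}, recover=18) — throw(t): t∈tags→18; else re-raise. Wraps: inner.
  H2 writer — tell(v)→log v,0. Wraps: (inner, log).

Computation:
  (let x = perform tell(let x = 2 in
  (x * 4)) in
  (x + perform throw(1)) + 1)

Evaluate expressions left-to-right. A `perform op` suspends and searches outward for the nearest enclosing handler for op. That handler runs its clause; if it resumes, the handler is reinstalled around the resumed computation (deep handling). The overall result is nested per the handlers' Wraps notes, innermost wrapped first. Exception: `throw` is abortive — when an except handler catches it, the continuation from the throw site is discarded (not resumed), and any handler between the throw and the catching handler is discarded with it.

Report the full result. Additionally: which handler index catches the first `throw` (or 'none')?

Working:
tell(8) @ H2 ⇒ log+=8
throw(1) @ H0 re-raised
throw(1) @ H1 caught ⇒ 18
H2 returns (18, (8))
= (18, (8))

Answer: (18, (8)) ; first throw caught by: H1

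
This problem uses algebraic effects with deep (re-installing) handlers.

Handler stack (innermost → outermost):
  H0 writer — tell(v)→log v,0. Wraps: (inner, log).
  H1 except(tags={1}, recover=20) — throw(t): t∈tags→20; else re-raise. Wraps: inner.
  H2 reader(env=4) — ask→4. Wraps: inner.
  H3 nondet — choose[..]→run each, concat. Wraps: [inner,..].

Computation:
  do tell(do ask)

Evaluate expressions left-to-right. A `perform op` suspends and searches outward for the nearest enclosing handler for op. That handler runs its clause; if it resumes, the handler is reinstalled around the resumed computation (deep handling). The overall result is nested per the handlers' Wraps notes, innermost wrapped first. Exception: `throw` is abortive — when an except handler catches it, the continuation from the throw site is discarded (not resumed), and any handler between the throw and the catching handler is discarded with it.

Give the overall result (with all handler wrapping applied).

Answer: [(0, (4))]

Working:
ask @ H2 ⇒ 4
tell(4) @ H0 ⇒ log+=4
H0 returns (0, (4))
H1 returns (0, (4))
H2 returns (0, (4))
H3 returns [(0, (4))]
= [(0, (4))]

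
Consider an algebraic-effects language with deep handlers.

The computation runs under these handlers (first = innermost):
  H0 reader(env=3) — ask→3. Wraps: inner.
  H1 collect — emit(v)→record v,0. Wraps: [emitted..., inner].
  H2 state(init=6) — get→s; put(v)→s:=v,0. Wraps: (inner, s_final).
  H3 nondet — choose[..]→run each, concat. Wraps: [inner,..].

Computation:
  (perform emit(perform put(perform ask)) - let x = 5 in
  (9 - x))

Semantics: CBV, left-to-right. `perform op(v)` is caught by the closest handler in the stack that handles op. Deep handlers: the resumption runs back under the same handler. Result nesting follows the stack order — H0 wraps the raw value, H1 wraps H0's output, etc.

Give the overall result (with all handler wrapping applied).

Step-by-step:
ask @ H0 ⇒ 3
put(3) @ H2 ⇒ s:=3
emit(0) @ H1 ⇒ out+=0
H0 returns -4
H1 returns [0, -4]
H2 returns ([0, -4], 3)
H3 returns [([0, -4], 3)]
= [([0, -4], 3)]

Answer: [([0, -4], 3)]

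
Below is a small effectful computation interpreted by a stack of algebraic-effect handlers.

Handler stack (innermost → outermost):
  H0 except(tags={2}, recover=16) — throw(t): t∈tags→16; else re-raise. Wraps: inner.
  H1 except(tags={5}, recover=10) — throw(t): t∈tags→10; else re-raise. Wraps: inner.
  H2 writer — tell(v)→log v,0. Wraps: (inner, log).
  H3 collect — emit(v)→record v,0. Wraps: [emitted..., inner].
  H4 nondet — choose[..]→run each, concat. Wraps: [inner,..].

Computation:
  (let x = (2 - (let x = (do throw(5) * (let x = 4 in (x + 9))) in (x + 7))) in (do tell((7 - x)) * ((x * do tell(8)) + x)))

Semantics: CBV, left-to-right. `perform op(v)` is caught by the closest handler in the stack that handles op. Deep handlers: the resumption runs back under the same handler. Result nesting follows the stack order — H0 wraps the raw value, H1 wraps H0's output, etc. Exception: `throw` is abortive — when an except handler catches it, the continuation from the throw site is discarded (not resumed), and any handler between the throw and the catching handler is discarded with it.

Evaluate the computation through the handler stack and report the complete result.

Answer: [[(10, ())]]

Working:
throw(5) @ H0 re-raised
throw(5) @ H1 caught ⇒ 10
H2 returns (10, ())
H3 returns [(10, ())]
H4 returns [[(10, ())]]
= [[(10, ())]]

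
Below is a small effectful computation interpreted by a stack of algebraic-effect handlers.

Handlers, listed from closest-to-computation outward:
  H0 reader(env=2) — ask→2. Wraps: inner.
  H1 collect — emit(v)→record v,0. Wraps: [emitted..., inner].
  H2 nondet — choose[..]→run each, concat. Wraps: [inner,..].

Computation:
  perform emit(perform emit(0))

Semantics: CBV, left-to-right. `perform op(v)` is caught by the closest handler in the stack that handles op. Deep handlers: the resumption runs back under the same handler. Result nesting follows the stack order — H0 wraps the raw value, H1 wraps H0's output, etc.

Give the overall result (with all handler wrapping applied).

Answer: [[0, 0, 0]]

Evaluation trace:
emit(0) @ H1 ⇒ out+=0
emit(0) @ H1 ⇒ out+=0
H0 returns 0
H1 returns [0, 0, 0]
H2 returns [[0, 0, 0]]
= [[0, 0, 0]]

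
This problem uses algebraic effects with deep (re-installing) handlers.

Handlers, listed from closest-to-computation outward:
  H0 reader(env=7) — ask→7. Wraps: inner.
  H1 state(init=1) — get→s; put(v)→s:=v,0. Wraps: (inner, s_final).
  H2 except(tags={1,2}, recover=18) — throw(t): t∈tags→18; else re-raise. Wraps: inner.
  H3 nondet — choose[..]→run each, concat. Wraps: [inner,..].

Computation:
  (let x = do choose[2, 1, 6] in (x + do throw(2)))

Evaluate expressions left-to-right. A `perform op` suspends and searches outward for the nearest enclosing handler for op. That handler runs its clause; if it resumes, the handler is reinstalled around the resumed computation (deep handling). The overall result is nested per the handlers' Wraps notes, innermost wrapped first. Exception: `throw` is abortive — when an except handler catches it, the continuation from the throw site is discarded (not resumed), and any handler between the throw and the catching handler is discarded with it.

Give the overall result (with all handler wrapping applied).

Working:
choose[2, 1, 6] @ H3
  branch[0] choose=2:
    throw(2) @ H2 caught ⇒ 18
    H3 returns [18]
  branch[1] choose=1:
    throw(2) @ H2 caught ⇒ 18
    H3 returns [18]
  branch[2] choose=6:
    throw(2) @ H2 caught ⇒ 18
    H3 returns [18]
= [18, 18, 18]

Answer: [18, 18, 18]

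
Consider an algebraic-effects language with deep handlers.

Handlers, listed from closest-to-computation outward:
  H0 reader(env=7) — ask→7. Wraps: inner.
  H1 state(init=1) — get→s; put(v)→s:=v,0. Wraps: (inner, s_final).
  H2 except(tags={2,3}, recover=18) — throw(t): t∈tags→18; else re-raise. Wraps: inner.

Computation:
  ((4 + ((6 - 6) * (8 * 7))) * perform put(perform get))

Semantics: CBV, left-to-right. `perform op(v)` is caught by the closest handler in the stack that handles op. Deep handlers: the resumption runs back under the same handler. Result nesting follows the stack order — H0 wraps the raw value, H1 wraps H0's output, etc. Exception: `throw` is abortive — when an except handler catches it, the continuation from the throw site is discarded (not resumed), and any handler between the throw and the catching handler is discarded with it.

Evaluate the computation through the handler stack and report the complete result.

Answer: (0, 1)

Evaluation trace:
get @ H1 ⇒ 1
put(1) @ H1 ⇒ s:=1
H0 returns 0
H1 returns (0, 1)
H2 returns (0, 1)
= (0, 1)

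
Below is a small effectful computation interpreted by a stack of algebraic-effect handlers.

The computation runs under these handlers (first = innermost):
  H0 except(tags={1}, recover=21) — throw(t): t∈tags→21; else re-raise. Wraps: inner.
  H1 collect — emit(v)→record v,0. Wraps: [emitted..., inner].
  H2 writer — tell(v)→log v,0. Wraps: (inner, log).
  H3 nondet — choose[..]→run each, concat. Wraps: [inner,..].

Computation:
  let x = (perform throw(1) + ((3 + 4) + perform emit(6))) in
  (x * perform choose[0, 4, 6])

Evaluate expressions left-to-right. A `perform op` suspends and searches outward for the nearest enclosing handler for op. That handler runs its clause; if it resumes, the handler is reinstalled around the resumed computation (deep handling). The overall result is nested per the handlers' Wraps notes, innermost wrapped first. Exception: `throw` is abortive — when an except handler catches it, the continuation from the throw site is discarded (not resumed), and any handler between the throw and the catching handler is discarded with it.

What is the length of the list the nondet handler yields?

Step-by-step:
throw(1) @ H0 caught ⇒ 21
H1 returns [21]
H2 returns ([21], ())
H3 returns [([21], ())]
= [([21], ())]

Answer: 1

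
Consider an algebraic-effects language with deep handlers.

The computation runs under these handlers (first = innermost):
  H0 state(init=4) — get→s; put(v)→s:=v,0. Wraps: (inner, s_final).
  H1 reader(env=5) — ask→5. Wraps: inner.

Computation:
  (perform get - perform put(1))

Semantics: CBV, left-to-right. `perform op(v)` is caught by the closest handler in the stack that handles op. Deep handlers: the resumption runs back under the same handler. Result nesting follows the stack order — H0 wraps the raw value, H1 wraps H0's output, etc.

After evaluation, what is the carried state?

Step-by-step:
get @ H0 ⇒ 4
put(1) @ H0 ⇒ s:=1
H0 returns (4, 1)
H1 returns (4, 1)
= (4, 1)

Answer: 1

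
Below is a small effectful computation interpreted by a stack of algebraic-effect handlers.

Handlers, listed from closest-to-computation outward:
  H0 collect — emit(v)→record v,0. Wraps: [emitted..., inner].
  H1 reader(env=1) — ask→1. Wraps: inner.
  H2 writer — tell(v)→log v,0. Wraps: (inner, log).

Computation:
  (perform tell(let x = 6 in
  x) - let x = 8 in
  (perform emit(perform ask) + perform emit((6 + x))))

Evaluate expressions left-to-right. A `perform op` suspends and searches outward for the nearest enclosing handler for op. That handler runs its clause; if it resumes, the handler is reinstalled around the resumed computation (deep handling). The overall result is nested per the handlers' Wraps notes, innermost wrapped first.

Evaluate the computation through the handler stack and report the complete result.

Evaluation trace:
tell(6) @ H2 ⇒ log+=6
ask @ H1 ⇒ 1
emit(1) @ H0 ⇒ out+=1
emit(14) @ H0 ⇒ out+=14
H0 returns [1, 14, 0]
H1 returns [1, 14, 0]
H2 returns ([1, 14, 0], (6))
= ([1, 14, 0], (6))

Answer: ([1, 14, 0], (6))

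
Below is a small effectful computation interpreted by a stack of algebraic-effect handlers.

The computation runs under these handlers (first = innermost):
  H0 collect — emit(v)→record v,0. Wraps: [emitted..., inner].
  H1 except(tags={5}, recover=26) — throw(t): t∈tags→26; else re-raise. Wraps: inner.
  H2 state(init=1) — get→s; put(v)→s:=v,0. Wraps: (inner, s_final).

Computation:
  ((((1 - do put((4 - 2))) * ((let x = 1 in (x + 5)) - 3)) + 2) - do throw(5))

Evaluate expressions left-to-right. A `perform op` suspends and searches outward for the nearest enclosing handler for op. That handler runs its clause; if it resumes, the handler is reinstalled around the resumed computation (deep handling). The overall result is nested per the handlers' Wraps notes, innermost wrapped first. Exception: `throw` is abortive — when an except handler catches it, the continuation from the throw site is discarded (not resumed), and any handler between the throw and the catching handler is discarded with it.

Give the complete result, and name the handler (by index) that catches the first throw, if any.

Evaluation trace:
put(2) @ H2 ⇒ s:=2
throw(5) @ H1 caught ⇒ 26
H2 returns (26, 2)
= (26, 2)

Answer: (26, 2) ; first throw caught by: H1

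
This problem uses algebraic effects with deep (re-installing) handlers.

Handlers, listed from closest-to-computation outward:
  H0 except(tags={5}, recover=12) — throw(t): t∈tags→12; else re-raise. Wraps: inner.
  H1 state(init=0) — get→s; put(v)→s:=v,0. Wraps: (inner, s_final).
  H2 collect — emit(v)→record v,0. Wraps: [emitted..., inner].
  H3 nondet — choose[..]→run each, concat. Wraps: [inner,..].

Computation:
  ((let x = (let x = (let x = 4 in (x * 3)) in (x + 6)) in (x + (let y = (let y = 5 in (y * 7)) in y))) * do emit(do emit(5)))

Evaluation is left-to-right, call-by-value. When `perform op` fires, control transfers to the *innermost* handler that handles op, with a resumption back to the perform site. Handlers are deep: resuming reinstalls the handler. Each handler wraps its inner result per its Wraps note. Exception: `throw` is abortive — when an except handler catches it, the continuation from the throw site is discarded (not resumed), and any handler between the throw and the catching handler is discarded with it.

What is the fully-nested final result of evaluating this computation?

Working:
emit(5) @ H2 ⇒ out+=5
emit(0) @ H2 ⇒ out+=0
H0 returns 0
H1 returns (0, 0)
H2 returns [5, 0, (0, 0)]
H3 returns [[5, 0, (0, 0)]]
= [[5, 0, (0, 0)]]

Answer: [[5, 0, (0, 0)]]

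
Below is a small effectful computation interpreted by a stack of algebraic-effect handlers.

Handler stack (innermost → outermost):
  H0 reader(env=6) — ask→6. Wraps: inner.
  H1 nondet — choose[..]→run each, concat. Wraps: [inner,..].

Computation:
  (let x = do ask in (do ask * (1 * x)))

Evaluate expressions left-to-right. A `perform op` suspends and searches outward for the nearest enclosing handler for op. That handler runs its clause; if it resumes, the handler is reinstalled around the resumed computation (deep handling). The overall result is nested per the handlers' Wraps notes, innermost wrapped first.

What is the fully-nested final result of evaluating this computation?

Evaluation trace:
ask @ H0 ⇒ 6
ask @ H0 ⇒ 6
H0 returns 36
H1 returns [36]
= [36]

Answer: [36]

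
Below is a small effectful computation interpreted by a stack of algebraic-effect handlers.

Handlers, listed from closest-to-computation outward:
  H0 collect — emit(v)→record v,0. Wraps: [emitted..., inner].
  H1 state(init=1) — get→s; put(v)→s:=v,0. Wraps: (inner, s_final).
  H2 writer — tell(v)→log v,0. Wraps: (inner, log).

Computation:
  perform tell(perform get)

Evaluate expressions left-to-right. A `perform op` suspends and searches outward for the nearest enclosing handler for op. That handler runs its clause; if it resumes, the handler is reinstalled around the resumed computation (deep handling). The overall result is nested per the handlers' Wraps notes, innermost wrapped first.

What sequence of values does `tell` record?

Answer: (1)

Working:
get @ H1 ⇒ 1
tell(1) @ H2 ⇒ log+=1
H0 returns [0]
H1 returns ([0], 1)
H2 returns (([0], 1), (1))
= (([0], 1), (1))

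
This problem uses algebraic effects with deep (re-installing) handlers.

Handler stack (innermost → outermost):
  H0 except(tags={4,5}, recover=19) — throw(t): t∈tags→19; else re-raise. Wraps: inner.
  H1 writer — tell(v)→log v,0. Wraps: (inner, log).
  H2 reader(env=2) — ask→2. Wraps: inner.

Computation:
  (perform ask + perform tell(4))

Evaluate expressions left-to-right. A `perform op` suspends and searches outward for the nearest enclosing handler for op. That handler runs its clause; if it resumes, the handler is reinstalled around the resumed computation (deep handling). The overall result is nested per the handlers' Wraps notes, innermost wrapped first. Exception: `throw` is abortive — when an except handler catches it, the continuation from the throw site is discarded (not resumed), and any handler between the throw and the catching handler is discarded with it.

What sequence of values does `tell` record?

Step-by-step:
ask @ H2 ⇒ 2
tell(4) @ H1 ⇒ log+=4
H0 returns 2
H1 returns (2, (4))
H2 returns (2, (4))
= (2, (4))

Answer: (4)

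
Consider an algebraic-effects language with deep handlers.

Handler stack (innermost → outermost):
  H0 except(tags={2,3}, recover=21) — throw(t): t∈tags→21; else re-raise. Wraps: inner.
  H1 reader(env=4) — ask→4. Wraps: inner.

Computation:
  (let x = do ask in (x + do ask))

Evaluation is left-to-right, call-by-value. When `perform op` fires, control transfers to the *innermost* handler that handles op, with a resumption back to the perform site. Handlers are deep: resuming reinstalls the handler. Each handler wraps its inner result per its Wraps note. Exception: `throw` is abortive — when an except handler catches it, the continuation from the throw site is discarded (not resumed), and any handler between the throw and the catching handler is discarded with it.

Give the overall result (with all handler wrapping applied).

Step-by-step:
ask @ H1 ⇒ 4
ask @ H1 ⇒ 4
H0 returns 8
H1 returns 8
= 8

Answer: 8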